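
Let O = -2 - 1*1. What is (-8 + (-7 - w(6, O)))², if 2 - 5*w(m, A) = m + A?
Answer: 5476/25 ≈ 219.04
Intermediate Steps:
O = -3 (O = -2 - 1 = -3)
w(m, A) = ⅖ - A/5 - m/5 (w(m, A) = ⅖ - (m + A)/5 = ⅖ - (A + m)/5 = ⅖ + (-A/5 - m/5) = ⅖ - A/5 - m/5)
(-8 + (-7 - w(6, O)))² = (-8 + (-7 - (⅖ - ⅕*(-3) - ⅕*6)))² = (-8 + (-7 - (⅖ + ⅗ - 6/5)))² = (-8 + (-7 - 1*(-⅕)))² = (-8 + (-7 + ⅕))² = (-8 - 34/5)² = (-74/5)² = 5476/25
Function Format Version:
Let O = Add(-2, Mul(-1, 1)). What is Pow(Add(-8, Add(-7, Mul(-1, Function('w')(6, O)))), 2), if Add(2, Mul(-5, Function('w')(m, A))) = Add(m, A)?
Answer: Rational(5476, 25) ≈ 219.04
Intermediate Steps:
O = -3 (O = Add(-2, -1) = -3)
Function('w')(m, A) = Add(Rational(2, 5), Mul(Rational(-1, 5), A), Mul(Rational(-1, 5), m)) (Function('w')(m, A) = Add(Rational(2, 5), Mul(Rational(-1, 5), Add(m, A))) = Add(Rational(2, 5), Mul(Rational(-1, 5), Add(A, m))) = Add(Rational(2, 5), Add(Mul(Rational(-1, 5), A), Mul(Rational(-1, 5), m))) = Add(Rational(2, 5), Mul(Rational(-1, 5), A), Mul(Rational(-1, 5), m)))
Pow(Add(-8, Add(-7, Mul(-1, Function('w')(6, O)))), 2) = Pow(Add(-8, Add(-7, Mul(-1, Add(Rational(2, 5), Mul(Rational(-1, 5), -3), Mul(Rational(-1, 5), 6))))), 2) = Pow(Add(-8, Add(-7, Mul(-1, Add(Rational(2, 5), Rational(3, 5), Rational(-6, 5))))), 2) = Pow(Add(-8, Add(-7, Mul(-1, Rational(-1, 5)))), 2) = Pow(Add(-8, Add(-7, Rational(1, 5))), 2) = Pow(Add(-8, Rational(-34, 5)), 2) = Pow(Rational(-74, 5), 2) = Rational(5476, 25)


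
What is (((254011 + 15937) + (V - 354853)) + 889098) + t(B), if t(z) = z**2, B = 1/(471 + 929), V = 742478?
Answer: 3031475160001/1960000 ≈ 1.5467e+6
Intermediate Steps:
B = 1/1400 ≈ 0.00071429
(((254011 + 15937) + (V - 354853)) + 889098) + t(B) = (((254011 + 15937) + (742478 - 354853)) + 889098) + (1/1400)**2 = ((269948 + 387625) + 889098) + 1/1960000 = (657573 + 889098) + 1/1960000 = 1546671 + 1/1960000 = 3031475160001/1960000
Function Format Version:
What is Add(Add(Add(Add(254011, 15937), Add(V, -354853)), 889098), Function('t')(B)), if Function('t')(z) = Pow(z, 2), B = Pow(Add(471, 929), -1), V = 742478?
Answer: Rational(3031475160001, 1960000) ≈ 1.5467e+6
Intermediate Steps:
B = Rational(1, 1400) (B = Pow(1400, -1) = Rational(1, 1400) ≈ 0.00071429)
Add(Add(Add(Add(254011, 15937), Add(V, -354853)), 889098), Function('t')(B)) = Add(Add(Add(Add(254011, 15937), Add(742478, -354853)), 889098), Pow(Rational(1, 1400), 2)) = Add(Add(Add(269948, 387625), 889098), Rational(1, 1960000)) = Add(Add(657573, 889098), Rational(1, 1960000)) = Add(1546671, Rational(1, 1960000)) = Rational(3031475160001, 1960000)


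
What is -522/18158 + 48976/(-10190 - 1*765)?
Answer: -63930337/14208635 ≈ -4.4994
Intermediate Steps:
-522/18158 + 48976/(-10190 - 1*765) = -522*1/18158 + 48976/(-10190 - 765) = -261/9079 + 48976/(-10955) = -261/9079 + 48976*(-1/10955) = -261/9079 - 48976/10955 = -63930337/14208635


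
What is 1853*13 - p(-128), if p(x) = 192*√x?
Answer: 24089 - 1536*I*√2 ≈ 24089.0 - 2172.2*I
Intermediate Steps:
1853*13 - p(-128) = 1853*13 - 192*√(-128) = 24089 - 192*8*I*√2 = 24089 - 1536*I*√2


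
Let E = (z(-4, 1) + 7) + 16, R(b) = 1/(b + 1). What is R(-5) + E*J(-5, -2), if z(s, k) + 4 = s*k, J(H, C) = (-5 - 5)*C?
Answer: 1199/4 ≈ 299.75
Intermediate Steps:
R(b) = 1/(1 + b)
J(H, C) = -10*C
z(s, k) = -4 + k*s (z(s, k) = -4 + s*k = -4 + k*s)
E = 15 (E = ((-4 + 1*(-4)) + 7) + 16 = ((-4 - 4) + 7) + 16 = (-8 + 7) + 16 = -1 + 16 = 15)
R(-5) + E*J(-5, -2) = 1/(1 - 5) + 15*(-10*(-2)) = 1/(-4) + 15*20 = -¼ + 300 = 1199/4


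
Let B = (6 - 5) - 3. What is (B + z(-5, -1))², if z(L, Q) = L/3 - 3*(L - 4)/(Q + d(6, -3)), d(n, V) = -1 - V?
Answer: 4900/9 ≈ 544.44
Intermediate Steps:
z(L, Q) = L/3 - 3*(-4 + L)/(2 + Q) (z(L, Q) = L/3 - 3*(L - 4)/(Q + (-1 - 1*(-3))) = L*(⅓) - 3*(-4 + L)/(Q + (-1 + 3)) = L/3 - 3*(-4 + L)/(Q + 2) = L/3 - 3*(-4 + L)/(2 + Q))
B = -2 (B = 1 - 3 = -2)
(B + z(-5, -1))² = (-2 + (36 - 7*(-5) - 5*(-1))/(3*(2 - 1)))² = (-2 + (⅓)*(36 + 35 + 5)/1)² = (-2 + (⅓)*1*76)² = (-2 + 76/3)² = (70/3)² = 4900/9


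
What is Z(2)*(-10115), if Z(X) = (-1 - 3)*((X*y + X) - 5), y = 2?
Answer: 40460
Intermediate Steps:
Z(X) = 20 - 12*X (Z(X) = (-1 - 3)*((X*2 + X) - 5) = -4*((2*X + X) - 5) = -4*(3*X - 5) = -4*(-5 + 3*X) = 20 - 12*X)
Z(2)*(-10115) = (20 - 12*2)*(-10115) = (20 - 24)*(-10115) = -4*(-10115) = 40460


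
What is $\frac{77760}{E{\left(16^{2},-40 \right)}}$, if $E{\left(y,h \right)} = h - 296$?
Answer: $- \frac{1620}{7} \approx -231.43$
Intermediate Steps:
$E{\left(y,h \right)} = -296 + h$
$\frac{77760}{E{\left(16^{2},-40 \right)}} = \frac{77760}{-296 - 40} = \frac{77760}{-336} = 77760 \left(- \frac{1}{336}\right) = - \frac{1620}{7}$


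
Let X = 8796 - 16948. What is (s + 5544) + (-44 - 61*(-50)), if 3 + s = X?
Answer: 395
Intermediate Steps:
X = -8152
s = -8155 (s = -3 - 8152 = -8155)
(s + 5544) + (-44 - 61*(-50)) = (-8155 + 5544) + (-44 - 61*(-50)) = -2611 + (-44 + 3050) = -2611 + 3006 = 395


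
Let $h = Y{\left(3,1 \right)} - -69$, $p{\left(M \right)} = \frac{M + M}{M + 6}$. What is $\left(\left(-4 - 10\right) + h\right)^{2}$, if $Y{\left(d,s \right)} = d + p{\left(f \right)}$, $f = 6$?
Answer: $3481$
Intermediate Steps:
$p{\left(M \right)} = \frac{2 M}{6 + M}$
$Y{\left(d,s \right)} = 1 + d$ ($Y{\left(d,s \right)} = d + 2 \cdot 6 \frac{1}{6 + 6} = d + 2 \cdot 6 \cdot \frac{1}{12} = d + 1 = 1 + d$)
$h = 73$ ($h = \left(1 + 3\right) - -69 = 4 + 69 = 73$)
$\left(\left(-4 - 10\right) + h\right)^{2} = \left(\left(-4 - 10\right) + 73\right)^{2} = \left(-14 + 73\right)^{2} = 59^{2} = 3481$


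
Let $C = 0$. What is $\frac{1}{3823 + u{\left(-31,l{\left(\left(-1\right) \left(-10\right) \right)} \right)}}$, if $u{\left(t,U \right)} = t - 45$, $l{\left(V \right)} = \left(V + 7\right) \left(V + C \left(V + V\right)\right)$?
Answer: $\frac{1}{3747} \approx 0.00026688$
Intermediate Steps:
$l{\left(V \right)} = V \left(7 + V\right)$ ($l{\left(V \right)} = \left(V + 7\right) \left(V + 0 \left(V + V\right)\right) = \left(7 + V\right) \left(V + 0 \cdot 2 V\right) = \left(7 + V\right) \left(V + 0\right) = \left(7 + V\right) V = V \left(7 + V\right)$)
$u{\left(t,U \right)} = -45 + t$
$\frac{1}{3823 + u{\left(-31,l{\left(\left(-1\right) \left(-10\right) \right)} \right)}} = \frac{1}{3823 - 76} = \frac{1}{3747}$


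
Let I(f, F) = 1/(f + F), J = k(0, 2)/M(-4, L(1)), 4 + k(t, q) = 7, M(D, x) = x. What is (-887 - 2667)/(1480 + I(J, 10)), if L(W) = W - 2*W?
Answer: -24878/10361 ≈ -2.4011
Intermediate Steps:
L(W) = -W
k(t, q) = 3 (k(t, q) = -4 + 7 = 3)
J = -3 (J = 3/((-1*1)) = 3/(-1) = 3*(-1) = -3)
I(f, F) = 1/(F + f)
(-887 - 2667)/(1480 + I(J, 10)) = (-887 - 2667)/(1480 + 1/(10 - 3)) = -3554/(1480 + 1/7) = -3554/(1480 + ⅐) = -3554/10361/7 = -3554*7/10361 = -24878/10361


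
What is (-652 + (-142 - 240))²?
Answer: 1069156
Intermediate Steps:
(-652 + (-142 - 240))² = (-652 - 382)² = (-1034)² = 1069156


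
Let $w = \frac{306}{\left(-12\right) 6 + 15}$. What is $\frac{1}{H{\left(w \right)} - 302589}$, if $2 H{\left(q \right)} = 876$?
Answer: $- \frac{1}{302151} \approx -3.3096 \cdot 10^{-6}$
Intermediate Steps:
$w = - \frac{102}{19}$ ($w = \frac{306}{-72 + 15} = \frac{306}{-57} = 306 \left(- \frac{1}{57}\right) = - \frac{102}{19} \approx -5.3684$)
$H{\left(q \right)} = 438$ ($H{\left(q \right)} = \frac{1}{2} \cdot 876 = 438$)
$\frac{1}{H{\left(w \right)} - 302589} = \frac{1}{438 - 302589} = \frac{1}{-302151} = - \frac{1}{302151}$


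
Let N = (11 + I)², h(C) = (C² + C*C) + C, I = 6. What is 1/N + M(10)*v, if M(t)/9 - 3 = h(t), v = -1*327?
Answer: -181162250/289 ≈ -6.2686e+5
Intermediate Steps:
v = -327
h(C) = C + 2*C² (h(C) = (C² + C²) + C = 2*C² + C = C + 2*C²)
M(t) = 27 + 9*t*(1 + 2*t) (M(t) = 27 + 9*(t*(1 + 2*t)) = 27 + 9*t*(1 + 2*t))
N = 289 (N = (11 + 6)² = 17² = 289)
1/N + M(10)*v = 1/289 + (27 + 9*10*(1 + 2*10))*(-327) = 1/289 + (27 + 9*10*(1 + 20))*(-327) = 1/289 + (27 + 9*10*21)*(-327) = 1/289 + (27 + 1890)*(-327) = 1/289 + 1917*(-327) = 1/289 - 626859 = -181162250/289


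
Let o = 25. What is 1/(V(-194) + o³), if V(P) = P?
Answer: 1/15431 ≈ 6.4805e-5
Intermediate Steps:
1/(V(-194) + o³) = 1/(-194 + 25³) = 1/(-194 + 15625) = 1/15431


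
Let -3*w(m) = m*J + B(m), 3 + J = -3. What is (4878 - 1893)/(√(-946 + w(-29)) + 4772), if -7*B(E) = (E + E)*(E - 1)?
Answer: 24927735/39852584 - 2985*I*√2821/39852584 ≈ 0.6255 - 0.0039782*I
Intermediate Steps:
J = -6 (J = -3 - 3 = -6)
B(E) = -2*E*(-1 + E)/7 (B(E) = -(E + E)*(E - 1)/7 = -2*E*(-1 + E)/7)
w(m) = 2*m - 2*m*(1 - m)/21 (w(m) = -(m*(-6) + 2*m*(1 - m)/7)/3 = -(-6*m + 2*m*(1 - m)/7)/3 = 2*m - 2*m*(1 - m)/21)
(4878 - 1893)/(√(-946 + w(-29)) + 4772) = (4878 - 1893)/(√(-946 + (2/21)*(-29)*(20 - 29)) + 4772) = 2985/(√(-946 + (2/21)*(-29)*(-9)) + 4772) = 2985/(√(-946 + 174/7) + 4772) = 2985/(√(-6448/7) + 4772) = 2985/(4*I*√2821/7 + 4772) = 2985/(4772 + 4*I*√2821/7)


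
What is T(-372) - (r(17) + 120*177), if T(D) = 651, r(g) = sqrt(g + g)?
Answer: -20589 - sqrt(34) ≈ -20595.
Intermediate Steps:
r(g) = sqrt(2)*sqrt(g) (r(g) = sqrt(2*g) = sqrt(2)*sqrt(g))
T(-372) - (r(17) + 120*177) = 651 - (sqrt(2)*sqrt(17) + 120*177) = 651 - (sqrt(34) + 21240) = 651 - (21240 + sqrt(34)) = 651 + (-21240 - sqrt(34)) = -20589 - sqrt(34)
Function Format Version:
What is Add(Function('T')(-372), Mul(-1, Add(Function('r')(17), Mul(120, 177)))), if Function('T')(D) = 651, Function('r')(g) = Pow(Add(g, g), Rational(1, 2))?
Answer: Add(-20589, Mul(-1, Pow(34, Rational(1, 2)))) ≈ -20595.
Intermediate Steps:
Function('r')(g) = Mul(Pow(2, Rational(1, 2)), Pow(g, Rational(1, 2))) (Function('r')(g) = Pow(Mul(2, g), Rational(1, 2)) = Mul(Pow(2, Rational(1, 2)), Pow(g, Rational(1, 2))))
Add(Function('T')(-372), Mul(-1, Add(Function('r')(17), Mul(120, 177)))) = Add(651, Mul(-1, Add(Mul(Pow(2, Rational(1, 2)), Pow(17, Rational(1, 2))), Mul(120, 177)))) = Add(651, Mul(-1, Add(Pow(34, Rational(1, 2)), 21240))) = Add(651, Mul(-1, Add(21240, Pow(34, Rational(1, 2))))) = Add(651, Add(-21240, Mul(-1, Pow(34, Rational(1, 2))))) = Add(-20589, Mul(-1, Pow(34, Rational(1, 2))))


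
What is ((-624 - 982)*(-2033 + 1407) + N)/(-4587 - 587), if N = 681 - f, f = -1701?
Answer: -503869/2587 ≈ -194.77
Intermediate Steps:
N = 2382 (N = 681 - 1*(-1701) = 681 + 1701 = 2382)
((-624 - 982)*(-2033 + 1407) + N)/(-4587 - 587) = ((-624 - 982)*(-2033 + 1407) + 2382)/(-4587 - 587) = (-1606*(-626) + 2382)/(-5174) = (1005356 + 2382)*(-1/5174) = 1007738*(-1/5174) = -503869/2587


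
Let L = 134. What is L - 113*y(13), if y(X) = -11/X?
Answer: 2985/13 ≈ 229.62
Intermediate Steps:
L - 113*y(13) = 134 - (-1243)/13 = 134 - 113*(-11/13) = 134 + 1243/13 = 2985/13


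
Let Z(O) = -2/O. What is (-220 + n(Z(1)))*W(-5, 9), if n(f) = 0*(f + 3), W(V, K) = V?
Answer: 1100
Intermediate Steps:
n(f) = 0 (n(f) = 0*(3 + f) = 0)
(-220 + n(Z(1)))*W(-5, 9) = (-220 + 0)*(-5) = -220*(-5) = 1100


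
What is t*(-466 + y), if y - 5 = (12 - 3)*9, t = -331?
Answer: 125780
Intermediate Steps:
y = 86 (y = 5 + (12 - 3)*9 = 5 + 9*9 = 5 + 81 = 86)
t*(-466 + y) = -331*(-466 + 86) = -331*(-380) = 125780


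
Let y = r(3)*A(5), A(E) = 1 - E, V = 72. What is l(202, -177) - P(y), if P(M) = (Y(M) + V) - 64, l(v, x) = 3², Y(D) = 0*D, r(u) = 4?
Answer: 1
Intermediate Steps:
Y(D) = 0
l(v, x) = 9
y = -16 (y = 4*(1 - 1*5) = 4*(1 - 5) = 4*(-4) = -16)
P(M) = 8 (P(M) = (0 + 72) - 64 = 72 - 64 = 8)
l(202, -177) - P(y) = 9 - 1*8 = 9 - 8 = 1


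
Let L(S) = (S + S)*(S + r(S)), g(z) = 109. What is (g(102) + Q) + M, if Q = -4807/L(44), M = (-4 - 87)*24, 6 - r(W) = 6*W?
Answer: -3551963/1712 ≈ -2074.7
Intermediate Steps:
r(W) = 6 - 6*W
M = -2184 (M = -91*24 = -2184)
L(S) = 2*S*(6 - 5*S) (L(S) = (S + S)*(S + (6 - 6*S)) = (2*S)*(6 - 5*S) = 2*S*(6 - 5*S))
Q = 437/1712 (Q = -4807*1/(88*(6 - 5*44)) = -4807*1/(88*(6 - 220)) = -4807/(2*44*(-214)) = -4807/(-18832) = -4807*(-1/18832) = 437/1712 ≈ 0.25526)
(g(102) + Q) + M = (109 + 437/1712) - 2184 = 187045/1712 - 2184 = -3551963/1712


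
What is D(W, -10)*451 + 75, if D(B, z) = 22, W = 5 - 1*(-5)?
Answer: 9997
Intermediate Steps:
W = 10 (W = 5 + 5 = 10)
D(W, -10)*451 + 75 = 22*451 + 75 = 9922 + 75 = 9997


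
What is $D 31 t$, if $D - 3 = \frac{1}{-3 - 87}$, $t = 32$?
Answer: $\frac{133424}{45} \approx 2965.0$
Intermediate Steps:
$D = \frac{269}{90}$ ($D = 3 + \frac{1}{-3 - 87} = 3 + \frac{1}{-90} = 3 - \frac{1}{90} = \frac{269}{90} \approx 2.9889$)
$D 31 t = \frac{269}{90} \cdot 31 \cdot 32 = \frac{8339}{90} \cdot 32 = \frac{133424}{45}$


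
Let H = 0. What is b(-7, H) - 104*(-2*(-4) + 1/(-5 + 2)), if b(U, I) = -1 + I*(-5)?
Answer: -2395/3 ≈ -798.33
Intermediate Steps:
b(U, I) = -1 - 5*I
b(-7, H) - 104*(-2*(-4) + 1/(-5 + 2)) = (-1 - 5*0) - 104*(-2*(-4) + 1/(-5 + 2)) = (-1 + 0) - 104*(8 + 1/(-3)) = -1 - 104*(8 - 1/3) = -1 - 104*23/3 = -1 - 2392/3 = -2395/3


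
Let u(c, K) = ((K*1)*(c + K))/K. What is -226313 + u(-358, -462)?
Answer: -227133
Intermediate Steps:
u(c, K) = K + c (u(c, K) = (K*(K + c))/K = K + c)
-226313 + u(-358, -462) = -226313 + (-462 - 358) = -226313 - 820 = -227133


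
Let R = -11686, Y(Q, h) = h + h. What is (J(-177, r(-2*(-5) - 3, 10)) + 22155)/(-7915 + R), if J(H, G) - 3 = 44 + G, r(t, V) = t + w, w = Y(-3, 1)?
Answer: -22211/19601 ≈ -1.1332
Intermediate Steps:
Y(Q, h) = 2*h
w = 2 (w = 2*1 = 2)
r(t, V) = 2 + t (r(t, V) = t + 2 = 2 + t)
J(H, G) = 47 + G (J(H, G) = 3 + (44 + G) = 47 + G)
(J(-177, r(-2*(-5) - 3, 10)) + 22155)/(-7915 + R) = ((47 + (2 + (-2*(-5) - 3))) + 22155)/(-7915 - 11686) = ((47 + (2 + (10 - 3))) + 22155)/(-19601) = ((47 + (2 + 7)) + 22155)*(-1/19601) = ((47 + 9) + 22155)*(-1/19601) = (56 + 22155)*(-1/19601) = 22211*(-1/19601) = -22211/19601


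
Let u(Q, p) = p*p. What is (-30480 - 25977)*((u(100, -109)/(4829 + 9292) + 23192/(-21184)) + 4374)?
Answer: -341972420821791/1384904 ≈ -2.4693e+8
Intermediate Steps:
u(Q, p) = p²
(-30480 - 25977)*((u(100, -109)/(4829 + 9292) + 23192/(-21184)) + 4374) = (-30480 - 25977)*(((-109)²/(4829 + 9292) + 23192/(-21184)) + 4374) = -56457*((11881/14121 + 23192*(-1/21184)) + 4374) = -56457*((11881*(1/14121) - 2899/2648) + 4374) = -56457*((11881/14121 - 2899/2648) + 4374) = -56457*(-9475891/37392408 + 4374) = -56457*163544916701/37392408 = -341972420821791/1384904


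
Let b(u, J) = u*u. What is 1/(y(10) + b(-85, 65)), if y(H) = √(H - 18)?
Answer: 7225/52200633 - 2*I*√2/52200633 ≈ 0.00013841 - 5.4184e-8*I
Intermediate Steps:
b(u, J) = u²
y(H) = √(-18 + H)
1/(y(10) + b(-85, 65)) = 1/(√(-18 + 10) + (-85)²) = 1/(√(-8) + 7225) = 1/(2*I*√2 + 7225) = 1/(7225 + 2*I*√2)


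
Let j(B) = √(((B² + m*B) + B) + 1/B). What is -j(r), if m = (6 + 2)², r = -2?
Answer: -I*√506/2 ≈ -11.247*I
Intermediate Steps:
m = 64 (m = 8² = 64)
j(B) = √(1/B + B² + 65*B) (j(B) = √(((B² + 64*B) + B) + 1/B) = √((B² + 65*B) + 1/B) = √(1/B + B² + 65*B))
-j(r) = -√((1 + (-2)²*(65 - 2))/(-2)) = -√(-(1 + 4*63)/2) = -√(-(1 + 252)/2) = -√(-½*253) = -√(-253/2) = -I*√506/2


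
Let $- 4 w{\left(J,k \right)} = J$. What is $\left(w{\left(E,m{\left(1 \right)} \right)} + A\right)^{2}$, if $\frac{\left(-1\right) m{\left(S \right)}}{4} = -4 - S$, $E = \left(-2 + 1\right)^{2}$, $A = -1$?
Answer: $\frac{25}{16} \approx 1.5625$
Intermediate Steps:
$E = 1$ ($E = \left(-1\right)^{2} = 1$)
$m{\left(S \right)} = 16 + 4 S$ ($m{\left(S \right)} = - 4 \left(-4 - S\right) = 16 + 4 S$)
$w{\left(J,k \right)} = - \frac{J}{4}$
$\left(w{\left(E,m{\left(1 \right)} \right)} + A\right)^{2} = \left(\left(- \frac{1}{4}\right) 1 - 1\right)^{2} = \left(- \frac{1}{4} - 1\right)^{2} = \left(- \frac{5}{4}\right)^{2} = \frac{25}{16}$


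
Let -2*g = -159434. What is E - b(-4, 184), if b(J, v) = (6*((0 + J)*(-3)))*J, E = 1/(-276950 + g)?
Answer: 56803103/197233 ≈ 288.00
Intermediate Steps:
g = 79717 (g = -½*(-159434) = 79717)
E = -1/197233 (E = 1/(-276950 + 79717) = 1/(-197233) = -1/197233 ≈ -5.0701e-6)
b(J, v) = -18*J² (b(J, v) = (6*(J*(-3)))*J = (6*(-3*J))*J = (-18*J)*J = -18*J²)
E - b(-4, 184) = -1/197233 - (-18)*(-4)² = -1/197233 - (-18)*16 = -1/197233 - 1*(-288) = -1/197233 + 288 = 56803103/197233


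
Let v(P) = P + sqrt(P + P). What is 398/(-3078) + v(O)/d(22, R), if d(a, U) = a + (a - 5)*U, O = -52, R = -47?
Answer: -24865/398601 - 2*I*sqrt(26)/777 ≈ -0.062381 - 0.013125*I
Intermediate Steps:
d(a, U) = a + U*(-5 + a) (d(a, U) = a + (-5 + a)*U = a + U*(-5 + a))
v(P) = P + sqrt(2)*sqrt(P) (v(P) = P + sqrt(2*P) = P + sqrt(2)*sqrt(P))
398/(-3078) + v(O)/d(22, R) = 398/(-3078) + (-52 + sqrt(2)*sqrt(-52))/(22 - 5*(-47) - 47*22) = 398*(-1/3078) + (-52 + sqrt(2)*(2*I*sqrt(13)))/(22 + 235 - 1034) = -199/1539 + (-52 + 2*I*sqrt(26))/(-777) = -199/1539 + (-52 + 2*I*sqrt(26))*(-1/777) = -199/1539 + (52/777 - 2*I*sqrt(26)/777) = -24865/398601 - 2*I*sqrt(26)/777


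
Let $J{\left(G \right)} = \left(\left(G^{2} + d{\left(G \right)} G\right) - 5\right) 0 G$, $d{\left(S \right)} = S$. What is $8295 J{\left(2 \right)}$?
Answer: $0$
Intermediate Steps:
$J{\left(G \right)} = 0$ ($J{\left(G \right)} = \left(\left(G^{2} + G G\right) - 5\right) 0 G = \left(\left(G^{2} + G^{2}\right) - 5\right) 0 = \left(2 G^{2} - 5\right) 0 = \left(-5 + 2 G^{2}\right) 0 = 0$)
$8295 J{\left(2 \right)} = 8295 \cdot 0 = 0$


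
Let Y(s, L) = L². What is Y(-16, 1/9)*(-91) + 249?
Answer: 20078/81 ≈ 247.88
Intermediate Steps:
Y(-16, 1/9)*(-91) + 249 = (1/9)²*(-91) + 249 = (⅑)²*(-91) + 249 = (1/81)*(-91) + 249 = -91/81 + 249 = 20078/81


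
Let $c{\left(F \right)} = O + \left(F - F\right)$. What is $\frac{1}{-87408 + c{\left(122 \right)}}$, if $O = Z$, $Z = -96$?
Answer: $- \frac{1}{87504} \approx -1.1428 \cdot 10^{-5}$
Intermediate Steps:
$O = -96$
$c{\left(F \right)} = -96$ ($c{\left(F \right)} = -96 + \left(F - F\right) = -96 + 0 = -96$)
$\frac{1}{-87408 + c{\left(122 \right)}} = \frac{1}{-87408 - 96} = \frac{1}{-87504} = - \frac{1}{87504}$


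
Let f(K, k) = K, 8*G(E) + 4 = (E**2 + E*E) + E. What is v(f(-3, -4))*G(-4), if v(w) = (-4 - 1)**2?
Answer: 75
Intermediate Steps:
G(E) = -1/2 + E**2/4 + E/8 (G(E) = -1/2 + ((E**2 + E*E) + E)/8 = -1/2 + ((E**2 + E**2) + E)/8 = -1/2 + (2*E**2 + E)/8 = -1/2 + (E + 2*E**2)/8 = -1/2 + (E**2/4 + E/8) = -1/2 + E**2/4 + E/8)
v(w) = 25 (v(w) = (-5)**2 = 25)
v(f(-3, -4))*G(-4) = 25*(-1/2 + (1/4)*(-4)**2 + (1/8)*(-4)) = 25*(-1/2 + (1/4)*16 - 1/2) = 25*(-1/2 + 4 - 1/2) = 25*3 = 75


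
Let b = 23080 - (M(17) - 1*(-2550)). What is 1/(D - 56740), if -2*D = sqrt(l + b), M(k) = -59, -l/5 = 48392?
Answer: -226960/12877931771 + 2*I*sqrt(221371)/12877931771 ≈ -1.7624e-5 + 7.3071e-8*I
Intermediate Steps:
l = -241960 (l = -5*48392 = -241960)
b = 20589 (b = 23080 - (-59 - 1*(-2550)) = 23080 - (-59 + 2550) = 23080 - 1*2491 = 23080 - 2491 = 20589)
D = -I*sqrt(221371)/2 (D = -sqrt(-241960 + 20589)/2 = -I*sqrt(221371)/2 ≈ -235.25*I)
1/(D - 56740) = 1/(-I*sqrt(221371)/2 - 56740) = 1/(-56740 - I*sqrt(221371)/2)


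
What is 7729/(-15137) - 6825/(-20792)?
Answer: -57391343/314728504 ≈ -0.18235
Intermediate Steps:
7729/(-15137) - 6825/(-20792) = 7729*(-1/15137) - 6825*(-1/20792) = -7729/15137 + 6825/20792 = -57391343/314728504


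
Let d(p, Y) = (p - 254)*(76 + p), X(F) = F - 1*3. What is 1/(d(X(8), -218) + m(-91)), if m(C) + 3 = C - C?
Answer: -1/20172 ≈ -4.9574e-5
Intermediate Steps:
X(F) = -3 + F (X(F) = F - 3 = -3 + F)
m(C) = -3 (m(C) = -3 + (C - C) = -3 + 0 = -3)
d(p, Y) = (-254 + p)*(76 + p)
1/(d(X(8), -218) + m(-91)) = 1/((-19304 + (-3 + 8)² - 178*(-3 + 8)) - 3) = 1/((-19304 + 5² - 178*5) - 3) = 1/((-19304 + 25 - 890) - 3) = 1/(-20169 - 3) = 1/(-20172) = -1/20172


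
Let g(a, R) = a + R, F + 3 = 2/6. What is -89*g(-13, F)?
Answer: 4183/3 ≈ 1394.3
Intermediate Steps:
F = -8/3 (F = -3 + 2/6 = -3 + (1/6)*2 = -3 + 1/3 = -8/3 ≈ -2.6667)
g(a, R) = R + a
-89*g(-13, F) = -89*(-8/3 - 13) = -89*(-47/3) = 4183/3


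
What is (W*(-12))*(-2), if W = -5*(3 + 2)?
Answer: -600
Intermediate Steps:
W = -25 (W = -5*5 = -25)
(W*(-12))*(-2) = -25*(-12)*(-2) = 300*(-2) = -600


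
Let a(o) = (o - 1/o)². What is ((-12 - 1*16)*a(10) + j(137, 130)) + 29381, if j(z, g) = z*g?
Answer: 1111168/25 ≈ 44447.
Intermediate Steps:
j(z, g) = g*z
((-12 - 1*16)*a(10) + j(137, 130)) + 29381 = ((-12 - 1*16)*((-1 + 10²)²/10²) + 130*137) + 29381 = ((-12 - 16)*((-1 + 100)²/100) + 17810) + 29381 = (-7*99²/25 + 17810) + 29381 = (-7*9801/25 + 17810) + 29381 = (-28*9801/100 + 17810) + 29381 = (-68607/25 + 17810) + 29381 = 376643/25 + 29381 = 1111168/25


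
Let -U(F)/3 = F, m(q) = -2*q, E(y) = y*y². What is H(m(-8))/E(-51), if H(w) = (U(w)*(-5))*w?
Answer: -1280/44217 ≈ -0.028948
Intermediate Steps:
E(y) = y³
U(F) = -3*F
H(w) = 15*w² (H(w) = (-3*w*(-5))*w = (15*w)*w = 15*w²)
H(m(-8))/E(-51) = (15*(-2*(-8))²)/((-51)³) = (15*16²)/(-132651) = (15*256)*(-1/132651) = 3840*(-1/132651) = -1280/44217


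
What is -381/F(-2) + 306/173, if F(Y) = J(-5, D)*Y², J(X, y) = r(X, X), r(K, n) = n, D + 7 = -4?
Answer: 72033/3460 ≈ 20.819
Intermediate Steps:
D = -11 (D = -7 - 4 = -11)
J(X, y) = X
F(Y) = -5*Y²
-381/F(-2) + 306/173 = -381/((-5*(-2)²)) + 306/173 = -381/((-5*4)) + 306*(1/173) = -381/(-20) + 306/173 = -381*(-1/20) + 306/173 = 381/20 + 306/173 = 72033/3460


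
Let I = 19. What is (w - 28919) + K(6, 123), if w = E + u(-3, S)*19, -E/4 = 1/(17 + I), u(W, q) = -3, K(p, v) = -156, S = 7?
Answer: -262189/9 ≈ -29132.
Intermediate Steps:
E = -⅑ (E = -4/(17 + 19) = -4/36 = -4*1/36 = -⅑ ≈ -0.11111)
w = -514/9 (w = -⅑ - 3*19 = -⅑ - 57 = -514/9 ≈ -57.111)
(w - 28919) + K(6, 123) = (-514/9 - 28919) - 156 = -260785/9 - 156 = -262189/9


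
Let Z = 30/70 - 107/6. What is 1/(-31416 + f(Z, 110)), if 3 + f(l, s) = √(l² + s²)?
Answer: -55423116/1741317002843 - 42*√21878761/1741317002843 ≈ -3.1941e-5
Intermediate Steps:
Z = -731/42 (Z = 30*(1/70) - 107*⅙ = 3/7 - 107/6 = -731/42 ≈ -17.405)
f(l, s) = -3 + √(l² + s²)
1/(-31416 + f(Z, 110)) = 1/(-31416 + (-3 + √((-731/42)² + 110²))) = 1/(-31416 + (-3 + √(534361/1764 + 12100))) = 1/(-31416 + (-3 + √(21878761/1764))) = 1/(-31416 + (-3 + √21878761/42)) = 1/(-31419 + √21878761/42)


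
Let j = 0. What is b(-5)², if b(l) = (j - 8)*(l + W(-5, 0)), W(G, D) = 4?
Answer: 64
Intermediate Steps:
b(l) = -32 - 8*l (b(l) = (0 - 8)*(l + 4) = -8*(4 + l) = -32 - 8*l)
b(-5)² = (-32 - 8*(-5))² = (-32 + 40)² = 8² = 64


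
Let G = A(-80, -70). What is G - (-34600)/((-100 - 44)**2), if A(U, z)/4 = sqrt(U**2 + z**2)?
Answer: 4325/2592 + 40*sqrt(113) ≈ 426.87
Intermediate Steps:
A(U, z) = 4*sqrt(U**2 + z**2)
G = 40*sqrt(113) (G = 4*sqrt((-80)**2 + (-70)**2) = 4*sqrt(6400 + 4900) = 4*sqrt(11300) = 4*(10*sqrt(113)) = 40*sqrt(113) ≈ 425.21)
G - (-34600)/((-100 - 44)**2) = 40*sqrt(113) - (-34600)/((-100 - 44)**2) = 40*sqrt(113) - (-34600)/((-144)**2) = 40*sqrt(113) - (-34600)/20736 = 40*sqrt(113) - 1*(-4325/2592) = 40*sqrt(113) + 4325/2592 = 4325/2592 + 40*sqrt(113)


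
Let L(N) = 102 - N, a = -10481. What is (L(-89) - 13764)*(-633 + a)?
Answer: 150850322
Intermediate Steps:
(L(-89) - 13764)*(-633 + a) = ((102 - 1*(-89)) - 13764)*(-633 - 10481) = ((102 + 89) - 13764)*(-11114) = (191 - 13764)*(-11114) = -13573*(-11114) = 150850322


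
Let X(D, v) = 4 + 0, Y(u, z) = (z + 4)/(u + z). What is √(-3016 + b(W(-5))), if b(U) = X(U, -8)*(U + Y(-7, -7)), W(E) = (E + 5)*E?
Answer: I*√147742/7 ≈ 54.91*I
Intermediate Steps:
W(E) = E*(5 + E) (W(E) = (5 + E)*E = E*(5 + E))
Y(u, z) = (4 + z)/(u + z)
X(D, v) = 4
b(U) = 6/7 + 4*U (b(U) = 4*(U + (4 - 7)/(-7 - 7)) = 4*(U - 3/(-14)) = 4*(U - 1/14*(-3)) = 4*(U + 3/14) = 4*(3/14 + U) = 6/7 + 4*U)
√(-3016 + b(W(-5))) = √(-3016 + (6/7 + 4*(-5*(5 - 5)))) = √(-3016 + (6/7 + 4*(-5*0))) = √(-3016 + (6/7 + 4*0)) = √(-3016 + (6/7 + 0)) = √(-3016 + 6/7) = √(-21106/7) = I*√147742/7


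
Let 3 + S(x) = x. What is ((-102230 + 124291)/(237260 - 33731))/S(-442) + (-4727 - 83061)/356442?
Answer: -442158787839/1793505349945 ≈ -0.24653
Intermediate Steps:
S(x) = -3 + x
((-102230 + 124291)/(237260 - 33731))/S(-442) + (-4727 - 83061)/356442 = ((-102230 + 124291)/(237260 - 33731))/(-3 - 442) + (-4727 - 83061)/356442 = (22061/203529)/(-445) - 87788*1/356442 = (22061*(1/203529))*(-1/445) - 43894/178221 = (22061/203529)*(-1/445) - 43894/178221 = -22061/90570405 - 43894/178221 = -442158787839/1793505349945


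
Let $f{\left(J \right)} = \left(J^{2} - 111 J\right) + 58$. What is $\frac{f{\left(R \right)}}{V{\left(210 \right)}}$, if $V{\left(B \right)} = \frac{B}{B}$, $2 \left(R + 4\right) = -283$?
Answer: $\frac{149515}{4} \approx 37379.0$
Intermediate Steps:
$R = - \frac{291}{2}$ ($R = -4 + \frac{1}{2} \left(-283\right) = -4 - \frac{283}{2} = - \frac{291}{2} \approx -145.5$)
$V{\left(B \right)} = 1$
$f{\left(J \right)} = 58 + J^{2} - 111 J$
$\frac{f{\left(R \right)}}{V{\left(210 \right)}} = \frac{58 + \left(- \frac{291}{2}\right)^{2} - - \frac{32301}{2}}{1} = \left(58 + \frac{84681}{4} + \frac{32301}{2}\right) 1 = \frac{149515}{4} \cdot 1 = \frac{149515}{4}$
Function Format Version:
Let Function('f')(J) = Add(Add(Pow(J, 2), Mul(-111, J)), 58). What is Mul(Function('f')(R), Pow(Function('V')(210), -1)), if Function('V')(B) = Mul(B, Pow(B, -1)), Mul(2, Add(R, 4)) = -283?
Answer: Rational(149515, 4) ≈ 37379.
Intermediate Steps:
R = Rational(-291, 2) (R = Add(-4, Mul(Rational(1, 2), -283)) = Add(-4, Rational(-283, 2)) = Rational(-291, 2) ≈ -145.50)
Function('V')(B) = 1
Function('f')(J) = Add(58, Pow(J, 2), Mul(-111, J))
Mul(Function('f')(R), Pow(Function('V')(210), -1)) = Mul(Add(58, Pow(Rational(-291, 2), 2), Mul(-111, Rational(-291, 2))), Pow(1, -1)) = Mul(Add(58, Rational(84681, 4), Rational(32301, 2)), 1) = Mul(Rational(149515, 4), 1) = Rational(149515, 4)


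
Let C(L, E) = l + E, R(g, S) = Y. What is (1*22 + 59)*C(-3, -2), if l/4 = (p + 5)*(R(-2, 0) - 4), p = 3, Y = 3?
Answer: -2754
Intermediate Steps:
R(g, S) = 3
l = -32 (l = 4*((3 + 5)*(3 - 4)) = 4*(8*(-1)) = 4*(-8) = -32)
C(L, E) = -32 + E
(1*22 + 59)*C(-3, -2) = (1*22 + 59)*(-32 - 2) = (22 + 59)*(-34) = 81*(-34) = -2754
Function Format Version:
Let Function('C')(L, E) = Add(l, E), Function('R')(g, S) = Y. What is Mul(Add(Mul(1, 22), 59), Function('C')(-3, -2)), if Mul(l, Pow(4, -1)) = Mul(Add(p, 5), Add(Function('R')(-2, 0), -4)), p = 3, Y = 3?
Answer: -2754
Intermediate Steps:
Function('R')(g, S) = 3
l = -32 (l = Mul(4, Mul(Add(3, 5), Add(3, -4))) = Mul(4, Mul(8, -1)) = Mul(4, -8) = -32)
Function('C')(L, E) = Add(-32, E)
Mul(Add(Mul(1, 22), 59), Function('C')(-3, -2)) = Mul(Add(Mul(1, 22), 59), Add(-32, -2)) = Mul(Add(22, 59), -34) = Mul(81, -34) = -2754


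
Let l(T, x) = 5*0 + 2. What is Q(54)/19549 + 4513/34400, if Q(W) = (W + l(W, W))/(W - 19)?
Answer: 88279677/672485600 ≈ 0.13127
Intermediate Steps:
l(T, x) = 2 (l(T, x) = 0 + 2 = 2)
Q(W) = (2 + W)/(-19 + W) (Q(W) = (W + 2)/(W - 19) = (2 + W)/(-19 + W))
Q(54)/19549 + 4513/34400 = ((2 + 54)/(-19 + 54))/19549 + 4513/34400 = (56/35)*(1/19549) + 4513*(1/34400) = ((1/35)*56)*(1/19549) + 4513/34400 = (8/5)*(1/19549) + 4513/34400 = 8/97745 + 4513/34400 = 88279677/672485600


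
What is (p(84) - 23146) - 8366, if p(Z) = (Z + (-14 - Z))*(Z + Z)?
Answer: -33864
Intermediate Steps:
p(Z) = -28*Z
(p(84) - 23146) - 8366 = (-28*84 - 23146) - 8366 = (-2352 - 23146) - 8366 = -25498 - 8366 = -33864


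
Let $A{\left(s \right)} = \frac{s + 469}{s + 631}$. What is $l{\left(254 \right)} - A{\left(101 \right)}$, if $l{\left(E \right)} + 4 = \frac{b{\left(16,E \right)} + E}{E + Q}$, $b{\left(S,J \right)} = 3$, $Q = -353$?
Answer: $- \frac{89071}{12078} \approx -7.3746$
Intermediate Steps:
$A{\left(s \right)} = \frac{469 + s}{631 + s}$
$l{\left(E \right)} = -4 + \frac{3 + E}{-353 + E}$ ($l{\left(E \right)} = -4 + \frac{3 + E}{E - 353} = -4 + \frac{3 + E}{-353 + E}$)
$l{\left(254 \right)} - A{\left(101 \right)} = \frac{1415 - 762}{-353 + 254} - \frac{469 + 101}{631 + 101} = \frac{1415 - 762}{-99} - \frac{1}{732} \cdot 570 = \left(- \frac{1}{99}\right) 653 - \frac{1}{732} \cdot 570 = - \frac{653}{99} - \frac{95}{122} = - \frac{89071}{12078}$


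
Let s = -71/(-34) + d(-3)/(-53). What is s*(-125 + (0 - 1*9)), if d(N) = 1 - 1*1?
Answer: -4757/17 ≈ -279.82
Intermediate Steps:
d(N) = 0 (d(N) = 1 - 1 = 0)
s = 71/34 (s = -71/(-34) + 0/(-53) = -71*(-1/34) + 0*(-1/53) = 71/34 + 0 = 71/34 ≈ 2.0882)
s*(-125 + (0 - 1*9)) = 71*(-125 + (0 - 1*9))/34 = 71*(-125 + (0 - 9))/34 = 71*(-125 - 9)/34 = (71/34)*(-134) = -4757/17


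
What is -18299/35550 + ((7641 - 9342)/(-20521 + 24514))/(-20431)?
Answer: -497596645789/966734648550 ≈ -0.51472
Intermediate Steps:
-18299/35550 + ((7641 - 9342)/(-20521 + 24514))/(-20431) = -18299*1/35550 - 1701/3993*(-1/20431) = -18299/35550 - 1701*1/3993*(-1/20431) = -18299/35550 - 567/1331*(-1/20431) = -18299/35550 + 567/27193661 = -497596645789/966734648550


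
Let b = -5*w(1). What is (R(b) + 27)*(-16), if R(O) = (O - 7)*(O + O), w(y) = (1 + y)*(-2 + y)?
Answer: -1392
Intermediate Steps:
b = 10 (b = -5*(-2 + 1² - 1*1) = -5*(-2 + 1 - 1) = -5*(-2) = 10)
R(O) = 2*O*(-7 + O) (R(O) = (-7 + O)*(2*O) = 2*O*(-7 + O))
(R(b) + 27)*(-16) = (2*10*(-7 + 10) + 27)*(-16) = (2*10*3 + 27)*(-16) = (60 + 27)*(-16) = 87*(-16) = -1392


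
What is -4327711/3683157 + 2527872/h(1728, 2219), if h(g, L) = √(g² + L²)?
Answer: -4327711/3683157 + 2527872*√7909945/7909945 ≈ 897.64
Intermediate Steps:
h(g, L) = √(L² + g²)
-4327711/3683157 + 2527872/h(1728, 2219) = -4327711/3683157 + 2527872/(√(2219² + 1728²)) = -4327711*1/3683157 + 2527872/(√(4923961 + 2985984)) = -4327711/3683157 + 2527872/(√7909945) = -4327711/3683157 + 2527872*(√7909945/7909945) = -4327711/3683157 + 2527872*√7909945/7909945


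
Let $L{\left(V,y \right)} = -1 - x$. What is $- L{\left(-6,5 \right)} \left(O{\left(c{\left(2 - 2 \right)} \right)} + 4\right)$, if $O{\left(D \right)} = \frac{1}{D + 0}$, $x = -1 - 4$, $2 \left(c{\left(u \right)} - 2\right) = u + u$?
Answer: $-18$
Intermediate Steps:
$c{\left(u \right)} = 2 + u$ ($c{\left(u \right)} = 2 + \frac{u + u}{2} = 2 + \frac{2 u}{2} = 2 + u$)
$x = -5$ ($x = -1 - 4 = -5$)
$L{\left(V,y \right)} = 4$ ($L{\left(V,y \right)} = -1 - -5 = -1 + 5 = 4$)
$O{\left(D \right)} = \frac{1}{D}$
$- L{\left(-6,5 \right)} \left(O{\left(c{\left(2 - 2 \right)} \right)} + 4\right) = \left(-1\right) 4 \left(\frac{1}{2 + \left(2 - 2\right)} + 4\right) = - 4 \left(\frac{1}{2 + \left(2 - 2\right)} + 4\right) = - 4 \left(\frac{1}{2 + 0} + 4\right) = - 4 \left(\frac{1}{2} + 4\right) = \left(-4\right) \frac{9}{2} = -18$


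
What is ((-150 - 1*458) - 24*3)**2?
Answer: 462400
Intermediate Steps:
((-150 - 1*458) - 24*3)**2 = ((-150 - 458) - 72)**2 = (-608 - 72)**2 = (-680)**2 = 462400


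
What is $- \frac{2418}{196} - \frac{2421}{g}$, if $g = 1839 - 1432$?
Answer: $- \frac{729321}{39886} \approx -18.285$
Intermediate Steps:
$g = 407$ ($g = 1839 - 1432 = 407$)
$- \frac{2418}{196} - \frac{2421}{g} = - \frac{2418}{196} - \frac{2421}{407} = \left(-2418\right) \frac{1}{196} - \frac{2421}{407} = - \frac{1209}{98} - \frac{2421}{407} = - \frac{729321}{39886}$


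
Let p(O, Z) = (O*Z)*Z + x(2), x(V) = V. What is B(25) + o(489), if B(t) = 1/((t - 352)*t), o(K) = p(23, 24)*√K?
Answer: -1/8175 + 13250*√489 ≈ 2.9300e+5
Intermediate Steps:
p(O, Z) = 2 + O*Z² (p(O, Z) = (O*Z)*Z + 2 = O*Z² + 2 = 2 + O*Z²)
o(K) = 13250*√K (o(K) = (2 + 23*24²)*√K = (2 + 23*576)*√K = (2 + 13248)*√K = 13250*√K)
B(t) = 1/(t*(-352 + t)) (B(t) = 1/((-352 + t)*t) = 1/(t*(-352 + t)))
B(25) + o(489) = 1/(25*(-352 + 25)) + 13250*√489 = (1/25)/(-327) + 13250*√489 = (1/25)*(-1/327) + 13250*√489 = -1/8175 + 13250*√489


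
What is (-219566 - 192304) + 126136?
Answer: -285734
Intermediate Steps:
(-219566 - 192304) + 126136 = -411870 + 126136 = -285734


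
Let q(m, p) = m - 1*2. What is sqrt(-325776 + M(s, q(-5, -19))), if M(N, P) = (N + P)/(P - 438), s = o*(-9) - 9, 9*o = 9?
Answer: I*sqrt(2580471251)/89 ≈ 570.77*I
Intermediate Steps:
o = 1 (o = (1/9)*9 = 1)
q(m, p) = -2 + m (q(m, p) = m - 2 = -2 + m)
s = -18 (s = 1*(-9) - 9 = -9 - 9 = -18)
M(N, P) = (N + P)/(-438 + P)
sqrt(-325776 + M(s, q(-5, -19))) = sqrt(-325776 + (-18 + (-2 - 5))/(-438 + (-2 - 5))) = sqrt(-325776 + (-18 - 7)/(-438 - 7)) = sqrt(-325776 - 25/(-445)) = sqrt(-325776 - 1/445*(-25)) = sqrt(-325776 + 5/89) = sqrt(-28994059/89) = I*sqrt(2580471251)/89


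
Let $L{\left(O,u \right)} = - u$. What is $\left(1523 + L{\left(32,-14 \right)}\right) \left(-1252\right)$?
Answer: $-1924324$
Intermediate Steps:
$\left(1523 + L{\left(32,-14 \right)}\right) \left(-1252\right) = \left(1523 - -14\right) \left(-1252\right) = \left(1523 + 14\right) \left(-1252\right) = 1537 \left(-1252\right) = -1924324$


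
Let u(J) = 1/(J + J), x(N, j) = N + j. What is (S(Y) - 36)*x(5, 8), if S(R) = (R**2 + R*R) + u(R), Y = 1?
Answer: -871/2 ≈ -435.50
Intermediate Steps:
u(J) = 1/(2*J)
S(R) = 1/(2*R) + 2*R**2 (S(R) = (R**2 + R*R) + 1/(2*R) = (R**2 + R**2) + 1/(2*R) = 2*R**2 + 1/(2*R) = 1/(2*R) + 2*R**2)
(S(Y) - 36)*x(5, 8) = ((1/2)*(1 + 4*1**3)/1 - 36)*(5 + 8) = ((1/2)*1*(1 + 4*1) - 36)*13 = ((1/2)*1*(1 + 4) - 36)*13 = ((1/2)*1*5 - 36)*13 = (5/2 - 36)*13 = -67/2*13 = -871/2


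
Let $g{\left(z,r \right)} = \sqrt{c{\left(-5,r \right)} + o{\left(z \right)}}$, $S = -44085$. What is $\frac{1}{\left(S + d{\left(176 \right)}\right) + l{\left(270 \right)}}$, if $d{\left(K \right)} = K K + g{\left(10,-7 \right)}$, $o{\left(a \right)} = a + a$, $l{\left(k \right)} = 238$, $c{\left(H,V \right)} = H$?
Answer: $- \frac{12871}{165662626} - \frac{\sqrt{15}}{165662626} \approx -7.7717 \cdot 10^{-5}$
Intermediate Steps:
$o{\left(a \right)} = 2 a$
$g{\left(z,r \right)} = \sqrt{-5 + 2 z}$
$d{\left(K \right)} = \sqrt{15} + K^{2}$ ($d{\left(K \right)} = K K + \sqrt{-5 + 2 \cdot 10} = K^{2} + \sqrt{-5 + 20} = K^{2} + \sqrt{15} = \sqrt{15} + K^{2}$)
$\frac{1}{\left(S + d{\left(176 \right)}\right) + l{\left(270 \right)}} = \frac{1}{\left(-44085 + \left(\sqrt{15} + 176^{2}\right)\right) + 238} = \frac{1}{\left(-44085 + \left(\sqrt{15} + 30976\right)\right) + 238} = \frac{1}{\left(-44085 + \left(30976 + \sqrt{15}\right)\right) + 238} = \frac{1}{\left(-13109 + \sqrt{15}\right) + 238} = \frac{1}{-12871 + \sqrt{15}}$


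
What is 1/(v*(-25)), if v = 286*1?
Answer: -1/7150 ≈ -0.00013986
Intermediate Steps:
v = 286
1/(v*(-25)) = 1/(286*(-25)) = 1/(-7150) = -1/7150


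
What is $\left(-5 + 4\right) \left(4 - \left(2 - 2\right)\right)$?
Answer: $-4$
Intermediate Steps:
$\left(-5 + 4\right) \left(4 - \left(2 - 2\right)\right) = - (4 - 0) = - (4 + 0) = \left(-1\right) 4 = -4$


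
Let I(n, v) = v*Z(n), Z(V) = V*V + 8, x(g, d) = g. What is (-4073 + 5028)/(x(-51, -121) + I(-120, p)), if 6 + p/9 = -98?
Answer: -955/13485939 ≈ -7.0815e-5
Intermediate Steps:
p = -936 (p = -54 + 9*(-98) = -54 - 882 = -936)
Z(V) = 8 + V**2 (Z(V) = V**2 + 8 = 8 + V**2)
I(n, v) = v*(8 + n**2)
(-4073 + 5028)/(x(-51, -121) + I(-120, p)) = (-4073 + 5028)/(-51 - 936*(8 + (-120)**2)) = 955/(-51 - 936*(8 + 14400)) = 955/(-51 - 936*14408) = 955/(-51 - 13485888) = 955/(-13485939) = 955*(-1/13485939) = -955/13485939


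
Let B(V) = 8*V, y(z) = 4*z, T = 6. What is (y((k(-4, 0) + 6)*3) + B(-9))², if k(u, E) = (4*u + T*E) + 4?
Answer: 20736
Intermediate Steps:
k(u, E) = 4 + 4*u + 6*E (k(u, E) = (4*u + 6*E) + 4 = 4 + 4*u + 6*E)
(y((k(-4, 0) + 6)*3) + B(-9))² = (4*(((4 + 4*(-4) + 6*0) + 6)*3) + 8*(-9))² = (4*(((4 - 16 + 0) + 6)*3) - 72)² = (4*((-12 + 6)*3) - 72)² = (4*(-6*3) - 72)² = (4*(-18) - 72)² = (-72 - 72)² = (-144)² = 20736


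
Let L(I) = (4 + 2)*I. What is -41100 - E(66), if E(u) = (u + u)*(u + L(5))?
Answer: -53772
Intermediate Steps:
L(I) = 6*I
E(u) = 2*u*(30 + u) (E(u) = (u + u)*(u + 6*5) = (2*u)*(u + 30) = (2*u)*(30 + u) = 2*u*(30 + u))
-41100 - E(66) = -41100 - 2*66*(30 + 66) = -41100 - 2*66*96 = -41100 - 1*12672 = -41100 - 12672 = -53772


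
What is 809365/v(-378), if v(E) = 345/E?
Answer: -20395998/23 ≈ -8.8678e+5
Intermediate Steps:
809365/v(-378) = 809365/((345/(-378))) = 809365/((345*(-1/378))) = 809365/(-115/126) = 809365*(-126/115) = -20395998/23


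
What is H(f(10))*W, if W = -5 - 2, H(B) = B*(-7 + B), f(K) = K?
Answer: -210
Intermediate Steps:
W = -7
H(f(10))*W = (10*(-7 + 10))*(-7) = (10*3)*(-7) = 30*(-7) = -210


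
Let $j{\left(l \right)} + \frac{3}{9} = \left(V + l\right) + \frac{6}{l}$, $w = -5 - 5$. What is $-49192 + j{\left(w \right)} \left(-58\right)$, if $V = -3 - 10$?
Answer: $- \frac{717058}{15} \approx -47804.0$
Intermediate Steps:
$w = -10$
$V = -13$ ($V = -3 - 10 = -13$)
$j{\left(l \right)} = - \frac{40}{3} + l + \frac{6}{l}$ ($j{\left(l \right)} = - \frac{1}{3} + \left(\left(-13 + l\right) + \frac{6}{l}\right) = - \frac{1}{3} + \left(-13 + l + \frac{6}{l}\right) = - \frac{40}{3} + l + \frac{6}{l}$)
$-49192 + j{\left(w \right)} \left(-58\right) = -49192 + \left(- \frac{40}{3} - 10 + \frac{6}{-10}\right) \left(-58\right) = -49192 + \left(- \frac{40}{3} - 10 + 6 \left(- \frac{1}{10}\right)\right) \left(-58\right) = -49192 + \left(- \frac{40}{3} - 10 - \frac{3}{5}\right) \left(-58\right) = -49192 - - \frac{20822}{15} = -49192 + \frac{20822}{15} = - \frac{717058}{15}$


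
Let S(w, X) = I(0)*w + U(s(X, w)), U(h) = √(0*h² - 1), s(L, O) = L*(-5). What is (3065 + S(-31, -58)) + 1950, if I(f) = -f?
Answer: 5015 + I ≈ 5015.0 + 1.0*I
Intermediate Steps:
s(L, O) = -5*L
U(h) = I (U(h) = √(0 - 1) = √(-1) = I)
S(w, X) = I (S(w, X) = (-1*0)*w + I = 0*w + I = 0 + I = I)
(3065 + S(-31, -58)) + 1950 = (3065 + I) + 1950 = 5015 + I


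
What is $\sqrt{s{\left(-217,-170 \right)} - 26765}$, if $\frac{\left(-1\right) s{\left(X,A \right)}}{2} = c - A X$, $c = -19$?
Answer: $\sqrt{47053} \approx 216.92$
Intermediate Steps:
$s{\left(X,A \right)} = 38 + 2 A X$ ($s{\left(X,A \right)} = - 2 \left(-19 - A X\right) = 38 + 2 A X$)
$\sqrt{s{\left(-217,-170 \right)} - 26765} = \sqrt{\left(38 + 2 \left(-170\right) \left(-217\right)\right) - 26765} = \sqrt{\left(38 + 73780\right) - 26765} = \sqrt{73818 - 26765} = \sqrt{47053}$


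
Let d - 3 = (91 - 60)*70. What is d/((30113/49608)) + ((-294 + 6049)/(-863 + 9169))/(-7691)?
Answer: 6886303696793749/1923661983398 ≈ 3579.8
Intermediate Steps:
d = 2173 (d = 3 + (91 - 60)*70 = 3 + 31*70 = 3 + 2170 = 2173)
d/((30113/49608)) + ((-294 + 6049)/(-863 + 9169))/(-7691) = 2173/((30113/49608)) + ((-294 + 6049)/(-863 + 9169))/(-7691) = 2173/((30113*(1/49608))) + (5755/8306)*(-1/7691) = 2173/(30113/49608) + (5755*(1/8306))*(-1/7691) = 2173*(49608/30113) + (5755/8306)*(-1/7691) = 107798184/30113 - 5755/63881446 = 6886303696793749/1923661983398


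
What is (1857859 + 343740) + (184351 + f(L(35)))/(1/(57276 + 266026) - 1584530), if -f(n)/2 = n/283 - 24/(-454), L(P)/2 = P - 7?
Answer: 72453496115071512163931/32909489849828219 ≈ 2.2016e+6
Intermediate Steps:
L(P) = -14 + 2*P (L(P) = 2*(P - 7) = 2*(-7 + P) = -14 + 2*P)
f(n) = -24/227 - 2*n/283 (f(n) = -2*(n/283 - 24/(-454)) = -2*(n*(1/283) - 24*(-1/454)) = -2*(n/283 + 12/227) = -2*(12/227 + n/283) = -24/227 - 2*n/283)
(1857859 + 343740) + (184351 + f(L(35)))/(1/(57276 + 266026) - 1584530) = (1857859 + 343740) + (184351 + (-24/227 - 2*(-14 + 2*35)/283))/(1/(57276 + 266026) - 1584530) = 2201599 + (184351 + (-24/227 - 2*(-14 + 70)/283))/(1/323302 - 1584530) = 2201599 + (184351 + (-24/227 - 2/283*56))/(1/323302 - 1584530) = 2201599 + (184351 + (-24/227 - 112/283))/(-512281718059/323302) = 2201599 + (184351 - 32216/64241)*(-323302/512281718059) = 2201599 + (11842860375/64241)*(-323302/512281718059) = 2201599 - 3828820444958250/32909489849828219 = 72453496115071512163931/32909489849828219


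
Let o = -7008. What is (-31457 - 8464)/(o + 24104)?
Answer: -39921/17096 ≈ -2.3351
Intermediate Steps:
(-31457 - 8464)/(o + 24104) = (-31457 - 8464)/(-7008 + 24104) = -39921/17096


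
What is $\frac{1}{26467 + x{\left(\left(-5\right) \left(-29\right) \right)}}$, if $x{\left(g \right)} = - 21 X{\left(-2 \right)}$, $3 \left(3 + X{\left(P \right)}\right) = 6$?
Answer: $\frac{1}{26488} \approx 3.7753 \cdot 10^{-5}$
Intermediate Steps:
$X{\left(P \right)} = -1$ ($X{\left(P \right)} = -3 + \frac{1}{3} \cdot 6 = -3 + 2 = -1$)
$x{\left(g \right)} = 21$ ($x{\left(g \right)} = \left(-21\right) \left(-1\right) = 21$)
$\frac{1}{26467 + x{\left(\left(-5\right) \left(-29\right) \right)}} = \frac{1}{26467 + 21} = \frac{1}{26488}$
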